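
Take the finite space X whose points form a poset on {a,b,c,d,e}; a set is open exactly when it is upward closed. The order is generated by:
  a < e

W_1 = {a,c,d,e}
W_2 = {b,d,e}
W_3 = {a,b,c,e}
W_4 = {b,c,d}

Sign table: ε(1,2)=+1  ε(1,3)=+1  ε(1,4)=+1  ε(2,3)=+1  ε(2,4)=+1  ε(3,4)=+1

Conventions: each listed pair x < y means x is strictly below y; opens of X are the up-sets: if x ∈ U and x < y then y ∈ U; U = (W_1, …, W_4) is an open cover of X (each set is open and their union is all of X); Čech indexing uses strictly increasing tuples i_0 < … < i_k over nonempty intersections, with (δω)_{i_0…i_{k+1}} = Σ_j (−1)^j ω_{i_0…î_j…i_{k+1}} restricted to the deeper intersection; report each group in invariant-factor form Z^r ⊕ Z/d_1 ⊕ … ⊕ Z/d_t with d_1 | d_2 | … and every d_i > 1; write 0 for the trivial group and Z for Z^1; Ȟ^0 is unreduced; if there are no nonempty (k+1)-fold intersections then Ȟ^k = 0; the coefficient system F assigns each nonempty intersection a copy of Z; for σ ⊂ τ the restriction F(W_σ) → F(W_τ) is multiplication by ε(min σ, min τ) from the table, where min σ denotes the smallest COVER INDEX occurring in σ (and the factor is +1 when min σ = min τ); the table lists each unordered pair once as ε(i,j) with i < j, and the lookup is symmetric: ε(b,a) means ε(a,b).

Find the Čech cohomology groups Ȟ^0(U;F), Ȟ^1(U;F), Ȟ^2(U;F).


nonempty intersections:
  W12={d,e} W13={a,c,e} W14={c,d} W23={b,e} W24={b,d} W34={b,c}
  W123={e} W124={d} W134={c} W234={b}
C dims 4,6,4; δ0: rk 3, SNF 1^3; δ1: rk 3, SNF 1^3
Ȟ^0: (4−3)−0=1 ⇒ Z
Ȟ^1: (6−3)−3=0 ⇒ 0
Ȟ^2: (4−0)−3=1 ⇒ Z

Ȟ^0 ≅ Z,  Ȟ^1 ≅ 0,  Ȟ^2 ≅ Z


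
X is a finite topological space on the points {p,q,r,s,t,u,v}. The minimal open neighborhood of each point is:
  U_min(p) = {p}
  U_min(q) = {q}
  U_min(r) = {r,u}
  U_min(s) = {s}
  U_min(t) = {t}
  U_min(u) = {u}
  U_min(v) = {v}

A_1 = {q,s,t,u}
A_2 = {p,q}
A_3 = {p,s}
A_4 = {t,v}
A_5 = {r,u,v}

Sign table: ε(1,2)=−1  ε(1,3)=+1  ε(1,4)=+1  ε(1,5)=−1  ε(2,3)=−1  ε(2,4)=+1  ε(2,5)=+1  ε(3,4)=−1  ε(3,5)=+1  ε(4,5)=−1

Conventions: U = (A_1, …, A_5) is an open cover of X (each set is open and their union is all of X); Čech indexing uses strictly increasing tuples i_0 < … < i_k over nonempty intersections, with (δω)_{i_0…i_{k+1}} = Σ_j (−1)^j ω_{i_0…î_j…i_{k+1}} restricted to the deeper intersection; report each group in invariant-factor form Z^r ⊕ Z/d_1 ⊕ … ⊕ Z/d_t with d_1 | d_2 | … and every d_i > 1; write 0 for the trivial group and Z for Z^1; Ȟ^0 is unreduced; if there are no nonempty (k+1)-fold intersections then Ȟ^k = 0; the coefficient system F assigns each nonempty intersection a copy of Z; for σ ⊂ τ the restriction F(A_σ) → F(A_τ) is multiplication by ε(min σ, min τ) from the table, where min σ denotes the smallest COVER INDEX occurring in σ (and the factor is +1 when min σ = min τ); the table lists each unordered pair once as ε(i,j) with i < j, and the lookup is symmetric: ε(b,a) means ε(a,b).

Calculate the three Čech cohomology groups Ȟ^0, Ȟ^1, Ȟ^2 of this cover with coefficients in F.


Ȟ^0(U;F) ≅ Z,  Ȟ^1(U;F) ≅ Z^2,  Ȟ^2(U;F) ≅ 0

intersection data:
  A12={q} A13={s} A14={t} A15={u} A23={p} A45={v}
C dims 5,6; δ0: rk 4, SNF 1^4
Ȟ^0 = (5 − 4) − 0 = 1, so Ȟ^0 ≅ Z
Ȟ^1 = (6 − 0) − 4 = 2, so Ȟ^1 ≅ Z^2
Ȟ^2 = (0 − 0) − 0 = 0, so Ȟ^2 ≅ 0


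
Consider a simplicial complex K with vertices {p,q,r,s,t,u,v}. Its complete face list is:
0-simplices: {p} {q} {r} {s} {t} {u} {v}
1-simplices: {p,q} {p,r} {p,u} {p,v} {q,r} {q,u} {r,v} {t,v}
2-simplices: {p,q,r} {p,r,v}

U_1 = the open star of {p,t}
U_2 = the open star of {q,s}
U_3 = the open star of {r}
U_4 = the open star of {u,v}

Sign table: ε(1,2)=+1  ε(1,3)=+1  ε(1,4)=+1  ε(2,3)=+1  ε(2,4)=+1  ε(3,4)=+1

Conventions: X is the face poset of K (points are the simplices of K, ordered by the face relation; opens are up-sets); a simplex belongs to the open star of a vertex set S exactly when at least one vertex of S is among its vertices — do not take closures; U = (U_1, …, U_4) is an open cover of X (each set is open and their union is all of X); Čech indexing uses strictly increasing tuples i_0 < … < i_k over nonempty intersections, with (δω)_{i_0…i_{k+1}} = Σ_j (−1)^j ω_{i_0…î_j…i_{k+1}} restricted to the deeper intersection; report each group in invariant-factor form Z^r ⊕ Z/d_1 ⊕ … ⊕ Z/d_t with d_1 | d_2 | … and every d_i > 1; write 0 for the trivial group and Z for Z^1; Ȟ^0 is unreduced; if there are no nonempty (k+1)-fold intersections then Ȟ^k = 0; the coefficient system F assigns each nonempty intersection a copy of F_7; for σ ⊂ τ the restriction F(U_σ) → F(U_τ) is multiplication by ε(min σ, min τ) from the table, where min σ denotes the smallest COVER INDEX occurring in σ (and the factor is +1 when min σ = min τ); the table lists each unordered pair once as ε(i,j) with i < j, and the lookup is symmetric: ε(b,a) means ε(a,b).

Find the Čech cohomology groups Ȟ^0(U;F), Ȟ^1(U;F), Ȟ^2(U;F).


Ȟ^0 = Z/7; Ȟ^1 = Z/7; Ȟ^2 = 0

nonempty intersections:
  U1={{p},{t},{p,q},{p,r},{p,u},{p,v},{t,v},{p,q,r},{p,r,v}} U2={{q},{s},{p,q},{q,r},{q,u},{p,q,r}} U3={{r},{p,r},{q,r},{r,v},{p,q,r},{p,r,v}} U4={{u},{v},{p,u},{p,v},{q,u},{r,v},{t,v},{p,r,v}}
  U12={{p,q},{p,q,r}} U13={{p,r},{p,q,r},{p,r,v}} U14={{p,u},{p,v},{t,v},{p,r,v}} U23={{q,r},{p,q,r}} U24={{q,u}} U34={{r,v},{p,r,v}}
  U123={{p,q,r}} U134={{p,r,v}}
C dims 4,6,2; δ0: rk_F7 3; δ1: rk_F7 2
Ȟ^0: (4−3)−0=1 ⇒ Z/7
Ȟ^1: (6−2)−3=1 ⇒ Z/7
Ȟ^2: (2−0)−2=0 ⇒ 0


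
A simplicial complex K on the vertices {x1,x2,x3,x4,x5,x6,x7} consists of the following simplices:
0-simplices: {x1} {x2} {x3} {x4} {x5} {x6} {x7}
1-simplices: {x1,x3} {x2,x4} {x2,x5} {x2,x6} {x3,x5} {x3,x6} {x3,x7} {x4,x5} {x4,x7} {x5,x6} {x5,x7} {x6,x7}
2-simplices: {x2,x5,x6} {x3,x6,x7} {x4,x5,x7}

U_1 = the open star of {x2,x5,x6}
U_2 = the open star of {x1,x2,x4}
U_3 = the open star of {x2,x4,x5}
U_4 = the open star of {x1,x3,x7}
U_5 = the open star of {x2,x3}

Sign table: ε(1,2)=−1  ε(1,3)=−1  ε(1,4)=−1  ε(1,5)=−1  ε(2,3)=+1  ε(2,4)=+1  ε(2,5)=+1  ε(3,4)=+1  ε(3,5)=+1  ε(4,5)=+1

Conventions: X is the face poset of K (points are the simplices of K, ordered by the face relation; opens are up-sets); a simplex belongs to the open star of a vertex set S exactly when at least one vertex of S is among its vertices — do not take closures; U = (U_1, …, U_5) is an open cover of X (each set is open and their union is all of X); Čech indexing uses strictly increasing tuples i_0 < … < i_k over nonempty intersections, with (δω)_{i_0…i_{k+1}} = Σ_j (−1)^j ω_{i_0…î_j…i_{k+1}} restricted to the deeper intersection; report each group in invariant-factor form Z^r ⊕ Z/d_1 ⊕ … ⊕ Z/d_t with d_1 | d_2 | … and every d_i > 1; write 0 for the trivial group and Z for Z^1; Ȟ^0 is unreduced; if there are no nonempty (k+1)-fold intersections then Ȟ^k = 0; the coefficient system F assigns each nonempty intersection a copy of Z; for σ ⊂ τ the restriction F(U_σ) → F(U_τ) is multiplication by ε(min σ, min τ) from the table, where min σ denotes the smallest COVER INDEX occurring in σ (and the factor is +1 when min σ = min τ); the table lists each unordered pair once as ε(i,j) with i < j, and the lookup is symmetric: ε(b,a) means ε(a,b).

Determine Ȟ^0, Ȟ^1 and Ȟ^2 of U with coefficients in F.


cover nerve:
  U1={{x2},{x5},{x6},{x2,x4},{x2,x5},{x2,x6},{x3,x5},{x3,x6},{x4,x5},{x5,x6},{x5,x7},{x6,x7},{x2,x5,x6},{x3,x6,x7},{x4,x5,x7}} U2={{x1},{x2},{x4},{x1,x3},{x2,x4},{x2,x5},{x2,x6},{x4,x5},{x4,x7},{x2,x5,x6},{x4,x5,x7}} U3={{x2},{x4},{x5},{x2,x4},{x2,x5},{x2,x6},{x3,x5},{x4,x5},{x4,x7},{x5,x6},{x5,x7},{x2,x5,x6},{x4,x5,x7}} U4={{x1},{x3},{x7},{x1,x3},{x3,x5},{x3,x6},{x3,x7},{x4,x7},{x5,x7},{x6,x7},{x3,x6,x7},{x4,x5,x7}} U5={{x2},{x3},{x1,x3},{x2,x4},{x2,x5},{x2,x6},{x3,x5},{x3,x6},{x3,x7},{x2,x5,x6},{x3,x6,x7}}
  U12={{x2},{x2,x4},{x2,x5},{x2,x6},{x4,x5},{x2,x5,x6},{x4,x5,x7}} U13={{x2},{x5},{x2,x4},{x2,x5},{x2,x6},{x3,x5},{x4,x5},{x5,x6},{x5,x7},{x2,x5,x6},{x4,x5,x7}} U14={{x3,x5},{x3,x6},{x5,x7},{x6,x7},{x3,x6,x7},{x4,x5,x7}} U15={{x2},{x2,x4},{x2,x5},{x2,x6},{x3,x5},{x3,x6},{x2,x5,x6},{x3,x6,x7}} U23={{x2},{x4},{x2,x4},{x2,x5},{x2,x6},{x4,x5},{x4,x7},{x2,x5,x6},{x4,x5,x7}} U24={{x1},{x1,x3},{x4,x7},{x4,x5,x7}} U25={{x2},{x1,x3},{x2,x4},{x2,x5},{x2,x6},{x2,x5,x6}} U34={{x3,x5},{x4,x7},{x5,x7},{x4,x5,x7}} U35={{x2},{x2,x4},{x2,x5},{x2,x6},{x3,x5},{x2,x5,x6}} U45={{x3},{x1,x3},{x3,x5},{x3,x6},{x3,x7},{x3,x6,x7}}
  U123={{x2},{x2,x4},{x2,x5},{x2,x6},{x4,x5},{x2,x5,x6},{x4,x5,x7}} U124={{x4,x5,x7}} U125={{x2},{x2,x4},{x2,x5},{x2,x6},{x2,x5,x6}} U134={{x3,x5},{x5,x7},{x4,x5,x7}} U135={{x2},{x2,x4},{x2,x5},{x2,x6},{x3,x5},{x2,x5,x6}} U145={{x3,x5},{x3,x6},{x3,x6,x7}} U234={{x4,x7},{x4,x5,x7}} U235={{x2},{x2,x4},{x2,x5},{x2,x6},{x2,x5,x6}} U245={{x1,x3}} U345={{x3,x5}}
  U1234={{x4,x5,x7}} U1235={{x2},{x2,x4},{x2,x5},{x2,x6},{x2,x5,x6}} U1345={{x3,x5}}
C dims 5,10,10,3; δ0: rk 4, SNF 1^4; δ1: rk 6, SNF 1^6; δ2: rk 3, SNF 1^3
Ȟ^0: (5−4)−0=1 ⇒ Z
Ȟ^1: (10−6)−4=0 ⇒ 0
Ȟ^2: (10−3)−6=1 ⇒ Z

Ȟ^0 = Z, Ȟ^1 = 0, Ȟ^2 = Z


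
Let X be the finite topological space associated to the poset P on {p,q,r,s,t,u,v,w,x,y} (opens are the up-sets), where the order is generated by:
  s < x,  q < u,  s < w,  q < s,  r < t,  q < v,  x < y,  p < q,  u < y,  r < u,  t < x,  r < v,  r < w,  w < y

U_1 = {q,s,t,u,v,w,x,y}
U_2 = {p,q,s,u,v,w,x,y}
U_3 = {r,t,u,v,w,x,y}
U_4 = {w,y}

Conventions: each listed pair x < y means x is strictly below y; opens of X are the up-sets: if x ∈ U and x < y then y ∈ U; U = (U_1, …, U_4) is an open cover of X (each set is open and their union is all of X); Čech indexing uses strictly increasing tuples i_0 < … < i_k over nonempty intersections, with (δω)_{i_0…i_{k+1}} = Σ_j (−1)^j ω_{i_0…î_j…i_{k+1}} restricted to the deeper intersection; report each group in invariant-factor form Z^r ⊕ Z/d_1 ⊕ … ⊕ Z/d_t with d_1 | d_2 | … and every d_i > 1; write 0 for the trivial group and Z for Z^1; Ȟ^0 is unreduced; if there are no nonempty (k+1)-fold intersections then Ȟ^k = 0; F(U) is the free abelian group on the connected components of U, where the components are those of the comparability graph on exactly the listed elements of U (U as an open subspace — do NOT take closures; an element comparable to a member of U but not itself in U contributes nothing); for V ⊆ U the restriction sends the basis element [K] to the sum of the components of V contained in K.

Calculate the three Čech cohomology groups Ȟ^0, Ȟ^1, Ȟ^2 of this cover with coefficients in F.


intersection data:
  U12={q,s,u,v,w,x,y} U13={t,u,v,w,x,y} U14={w,y} U23={u,v,w,x,y} U24={w,y} U34={w,y}
  U123={u,v,w,x,y} U124={w,y} U134={w,y} U234={w,y}
  U1234={w,y}
components per intersection:
  U1: {q,s,t,u,v,w,x,y}
  U2: {p,q,s,u,v,w,x,y}
  U3: {r,t,u,v,w,x,y}
  U4: {w,y}
  U12: {q,s,u,v,w,x,y}
  U13: {t,u,w,x,y} {v}
  U14: {w,y}
  U23: {u,w,x,y} {v}
  U24: {w,y}
  U34: {w,y}
  U123: {u,w,x,y} {v}
  U124: {w,y}
  U134: {w,y}
  U234: {w,y}
  U1234: {w,y}
C dims 4,8,5,1; δ0: rk 3, SNF 1^3; δ1: rk 4, SNF 1^4; δ2: rk 1, SNF 1^1
Ȟ^0 = (4 − 3) − 0 = 1, so Ȟ^0 ≅ Z
Ȟ^1 = (8 − 4) − 3 = 1, so Ȟ^1 ≅ Z
Ȟ^2 = (5 − 1) − 4 = 0, so Ȟ^2 ≅ 0

Ȟ^0(U;F) ≅ Z; Ȟ^1(U;F) ≅ Z; Ȟ^2(U;F) ≅ 0


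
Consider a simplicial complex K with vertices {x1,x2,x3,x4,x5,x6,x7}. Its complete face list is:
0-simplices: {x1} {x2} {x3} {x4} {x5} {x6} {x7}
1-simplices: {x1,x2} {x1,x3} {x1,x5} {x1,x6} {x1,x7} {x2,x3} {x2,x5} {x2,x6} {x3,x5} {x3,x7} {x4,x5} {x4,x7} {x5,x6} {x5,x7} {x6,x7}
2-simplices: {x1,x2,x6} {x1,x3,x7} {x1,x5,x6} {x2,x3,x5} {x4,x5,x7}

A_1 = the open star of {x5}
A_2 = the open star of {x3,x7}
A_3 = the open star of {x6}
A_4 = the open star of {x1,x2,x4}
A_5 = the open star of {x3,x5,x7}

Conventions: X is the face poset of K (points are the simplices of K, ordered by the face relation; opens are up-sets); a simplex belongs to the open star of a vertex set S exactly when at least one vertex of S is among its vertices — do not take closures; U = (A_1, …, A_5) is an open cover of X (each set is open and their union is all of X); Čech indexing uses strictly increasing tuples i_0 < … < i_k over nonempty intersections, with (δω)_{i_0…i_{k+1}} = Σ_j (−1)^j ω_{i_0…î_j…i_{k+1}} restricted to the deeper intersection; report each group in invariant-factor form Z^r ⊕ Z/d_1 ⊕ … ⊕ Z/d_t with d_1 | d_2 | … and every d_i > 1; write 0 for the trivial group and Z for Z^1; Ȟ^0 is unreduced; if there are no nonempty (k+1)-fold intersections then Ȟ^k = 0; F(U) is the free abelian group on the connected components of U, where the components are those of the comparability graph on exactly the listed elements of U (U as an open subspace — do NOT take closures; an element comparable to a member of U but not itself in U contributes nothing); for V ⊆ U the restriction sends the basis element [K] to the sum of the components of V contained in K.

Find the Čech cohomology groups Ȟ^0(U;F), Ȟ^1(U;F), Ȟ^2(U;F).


Ȟ^0 = Z; Ȟ^1 = Z^3; Ȟ^2 = 0

nonempty overlaps:
  A1={{x5},{x1,x5},{x2,x5},{x3,x5},{x4,x5},{x5,x6},{x5,x7},{x1,x5,x6},{x2,x3,x5},{x4,x5,x7}} A2={{x3},{x7},{x1,x3},{x1,x7},{x2,x3},{x3,x5},{x3,x7},{x4,x7},{x5,x7},{x6,x7},{x1,x3,x7},{x2,x3,x5},{x4,x5,x7}} A3={{x6},{x1,x6},{x2,x6},{x5,x6},{x6,x7},{x1,x2,x6},{x1,x5,x6}} A4={{x1},{x2},{x4},{x1,x2},{x1,x3},{x1,x5},{x1,x6},{x1,x7},{x2,x3},{x2,x5},{x2,x6},{x4,x5},{x4,x7},{x1,x2,x6},{x1,x3,x7},{x1,x5,x6},{x2,x3,x5},{x4,x5,x7}} A5={{x3},{x5},{x7},{x1,x3},{x1,x5},{x1,x7},{x2,x3},{x2,x5},{x3,x5},{x3,x7},{x4,x5},{x4,x7},{x5,x6},{x5,x7},{x6,x7},{x1,x3,x7},{x1,x5,x6},{x2,x3,x5},{x4,x5,x7}}
  A12={{x3,x5},{x5,x7},{x2,x3,x5},{x4,x5,x7}} A13={{x5,x6},{x1,x5,x6}} A14={{x1,x5},{x2,x5},{x4,x5},{x1,x5,x6},{x2,x3,x5},{x4,x5,x7}} A15={{x5},{x1,x5},{x2,x5},{x3,x5},{x4,x5},{x5,x6},{x5,x7},{x1,x5,x6},{x2,x3,x5},{x4,x5,x7}} A23={{x6,x7}} A24={{x1,x3},{x1,x7},{x2,x3},{x4,x7},{x1,x3,x7},{x2,x3,x5},{x4,x5,x7}} A25={{x3},{x7},{x1,x3},{x1,x7},{x2,x3},{x3,x5},{x3,x7},{x4,x7},{x5,x7},{x6,x7},{x1,x3,x7},{x2,x3,x5},{x4,x5,x7}} A34={{x1,x6},{x2,x6},{x1,x2,x6},{x1,x5,x6}} A35={{x5,x6},{x6,x7},{x1,x5,x6}} A45={{x1,x3},{x1,x5},{x1,x7},{x2,x3},{x2,x5},{x4,x5},{x4,x7},{x1,x3,x7},{x1,x5,x6},{x2,x3,x5},{x4,x5,x7}}
  A124={{x2,x3,x5},{x4,x5,x7}} A125={{x3,x5},{x5,x7},{x2,x3,x5},{x4,x5,x7}} A134={{x1,x5,x6}} A135={{x5,x6},{x1,x5,x6}} A145={{x1,x5},{x2,x5},{x4,x5},{x1,x5,x6},{x2,x3,x5},{x4,x5,x7}} A235={{x6,x7}} A245={{x1,x3},{x1,x7},{x2,x3},{x4,x7},{x1,x3,x7},{x2,x3,x5},{x4,x5,x7}} A345={{x1,x5,x6}}
  A1245={{x2,x3,x5},{x4,x5,x7}} A1345={{x1,x5,x6}}
components per intersection:
  A1: {{x5},{x1,x5},{x2,x5},{x3,x5},{x4,x5},{x5,x6},{x5,x7},{x1,x5,x6},{x2,x3,x5},{x4,x5,x7}}
  A2: {{x3},{x7},{x1,x3},{x1,x7},{x2,x3},{x3,x5},{x3,x7},{x4,x7},{x5,x7},{x6,x7},{x1,x3,x7},{x2,x3,x5},{x4,x5,x7}}
  A3: {{x6},{x1,x6},{x2,x6},{x5,x6},{x6,x7},{x1,x2,x6},{x1,x5,x6}}
  A4: {{x1},{x2},{x1,x2},{x1,x3},{x1,x5},{x1,x6},{x1,x7},{x2,x3},{x2,x5},{x2,x6},{x1,x2,x6},{x1,x3,x7},{x1,x5,x6},{x2,x3,x5}} {{x4},{x4,x5},{x4,x7},{x4,x5,x7}}
  A5: {{x3},{x5},{x7},{x1,x3},{x1,x5},{x1,x7},{x2,x3},{x2,x5},{x3,x5},{x3,x7},{x4,x5},{x4,x7},{x5,x6},{x5,x7},{x6,x7},{x1,x3,x7},{x1,x5,x6},{x2,x3,x5},{x4,x5,x7}}
  A12: {{x3,x5},{x2,x3,x5}} {{x5,x7},{x4,x5,x7}}
  A13: {{x5,x6},{x1,x5,x6}}
  A14: {{x1,x5},{x1,x5,x6}} {{x2,x5},{x2,x3,x5}} {{x4,x5},{x4,x5,x7}}
  A15: {{x5},{x1,x5},{x2,x5},{x3,x5},{x4,x5},{x5,x6},{x5,x7},{x1,x5,x6},{x2,x3,x5},{x4,x5,x7}}
  A23: {{x6,x7}}
  A24: {{x1,x3},{x1,x7},{x1,x3,x7}} {{x2,x3},{x2,x3,x5}} {{x4,x7},{x4,x5,x7}}
  A25: {{x3},{x7},{x1,x3},{x1,x7},{x2,x3},{x3,x5},{x3,x7},{x4,x7},{x5,x7},{x6,x7},{x1,x3,x7},{x2,x3,x5},{x4,x5,x7}}
  A34: {{x1,x6},{x2,x6},{x1,x2,x6},{x1,x5,x6}}
  A35: {{x5,x6},{x1,x5,x6}} {{x6,x7}}
  A45: {{x1,x3},{x1,x7},{x1,x3,x7}} {{x1,x5},{x1,x5,x6}} {{x2,x3},{x2,x5},{x2,x3,x5}} {{x4,x5},{x4,x7},{x4,x5,x7}}
  A124: {{x2,x3,x5}} {{x4,x5,x7}}
  A125: {{x3,x5},{x2,x3,x5}} {{x5,x7},{x4,x5,x7}}
  A134: {{x1,x5,x6}}
  A135: {{x5,x6},{x1,x5,x6}}
  A145: {{x1,x5},{x1,x5,x6}} {{x2,x5},{x2,x3,x5}} {{x4,x5},{x4,x5,x7}}
  A235: {{x6,x7}}
  A245: {{x1,x3},{x1,x7},{x1,x3,x7}} {{x2,x3},{x2,x3,x5}} {{x4,x7},{x4,x5,x7}}
  A345: {{x1,x5,x6}}
  A1245: {{x2,x3,x5}} {{x4,x5,x7}}
  A1345: {{x1,x5,x6}}
C dims 6,19,14,3; δ0: rk 5, SNF 1^5; δ1: rk 11, SNF 1^11; δ2: rk 3, SNF 1^3
degree 0: 6−5−0 = 1 → Ȟ^0 ≅ Z
degree 1: 19−11−5 = 3 → Ȟ^1 ≅ Z^3
degree 2: 14−3−11 = 0 → Ȟ^2 ≅ 0


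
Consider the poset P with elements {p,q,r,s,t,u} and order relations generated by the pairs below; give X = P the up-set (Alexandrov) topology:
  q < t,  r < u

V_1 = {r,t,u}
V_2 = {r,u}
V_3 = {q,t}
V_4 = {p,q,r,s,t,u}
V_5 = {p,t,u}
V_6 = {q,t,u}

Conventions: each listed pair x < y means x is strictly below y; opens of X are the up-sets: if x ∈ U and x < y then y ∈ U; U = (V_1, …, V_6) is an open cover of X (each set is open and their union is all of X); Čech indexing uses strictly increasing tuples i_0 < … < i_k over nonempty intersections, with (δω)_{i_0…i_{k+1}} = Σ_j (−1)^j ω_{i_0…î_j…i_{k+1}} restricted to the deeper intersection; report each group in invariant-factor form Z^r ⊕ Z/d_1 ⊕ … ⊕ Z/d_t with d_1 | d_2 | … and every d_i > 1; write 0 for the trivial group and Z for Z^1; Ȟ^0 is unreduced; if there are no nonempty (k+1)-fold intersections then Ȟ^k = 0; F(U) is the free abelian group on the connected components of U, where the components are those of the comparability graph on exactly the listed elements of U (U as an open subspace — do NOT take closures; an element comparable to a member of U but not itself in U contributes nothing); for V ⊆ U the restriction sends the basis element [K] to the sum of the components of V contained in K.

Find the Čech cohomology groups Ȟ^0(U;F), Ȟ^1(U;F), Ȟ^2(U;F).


Ȟ^0(U;F) ≅ Z^4,  Ȟ^1(U;F) ≅ 0,  Ȟ^2(U;F) ≅ 0

nonempty intersections:
  V12={r,u} V13={t} V14={r,t,u} V15={t,u} V16={t,u} V24={r,u} V25={u} V26={u} V34={q,t} V35={t} V36={q,t} V45={p,t,u} V46={q,t,u} V56={t,u}
  V124={r,u} V125={u} V126={u} V134={t} V135={t} V136={t} V145={t,u} V146={t,u} V156={t,u} V245={u} V246={u} V256={u} V345={t} V346={q,t} V356={t} V456={t,u}
  V1245={u} V1246={u} V1256={u} V1345={t} V1346={t} V1356={t} V1456={t,u} V2456={u} V3456={t}
  V12456={u} V13456={t}
components per intersection:
  V1: {r,u} {t}
  V2: {r,u}
  V3: {q,t}
  V4: {p} {q,t} {r,u} {s}
  V5: {p} {t} {u}
  V6: {q,t} {u}
  V12: {r,u}
  V13: {t}
  V14: {r,u} {t}
  V15: {t} {u}
  V16: {t} {u}
  V24: {r,u}
  V25: {u}
  V26: {u}
  V34: {q,t}
  V35: {t}
  V36: {q,t}
  V45: {p} {t} {u}
  V46: {q,t} {u}
  V56: {t} {u}
  V124: {r,u}
  V125: {u}
  V126: {u}
  V134: {t}
  V135: {t}
  V136: {t}
  V145: {t} {u}
  V146: {t} {u}
  V156: {t} {u}
  V245: {u}
  V246: {u}
  V256: {u}
  V345: {t}
  V346: {q,t}
  V356: {t}
  V456: {t} {u}
  V1245: {u}
  V1246: {u}
  V1256: {u}
  V1345: {t}
  V1346: {t}
  V1356: {t}
  V1456: {t} {u}
  V2456: {u}
  V3456: {t}
  V12456: {u}
  V13456: {t}
C dims 13,21,20,10; δ0: rk 9, SNF 1^9; δ1: rk 12, SNF 1^12; δ2: rk 8, SNF 1^8
Ȟ^0: (13−9)−0=4 ⇒ Z^4
Ȟ^1: (21−12)−9=0 ⇒ 0
Ȟ^2: (20−8)−12=0 ⇒ 0


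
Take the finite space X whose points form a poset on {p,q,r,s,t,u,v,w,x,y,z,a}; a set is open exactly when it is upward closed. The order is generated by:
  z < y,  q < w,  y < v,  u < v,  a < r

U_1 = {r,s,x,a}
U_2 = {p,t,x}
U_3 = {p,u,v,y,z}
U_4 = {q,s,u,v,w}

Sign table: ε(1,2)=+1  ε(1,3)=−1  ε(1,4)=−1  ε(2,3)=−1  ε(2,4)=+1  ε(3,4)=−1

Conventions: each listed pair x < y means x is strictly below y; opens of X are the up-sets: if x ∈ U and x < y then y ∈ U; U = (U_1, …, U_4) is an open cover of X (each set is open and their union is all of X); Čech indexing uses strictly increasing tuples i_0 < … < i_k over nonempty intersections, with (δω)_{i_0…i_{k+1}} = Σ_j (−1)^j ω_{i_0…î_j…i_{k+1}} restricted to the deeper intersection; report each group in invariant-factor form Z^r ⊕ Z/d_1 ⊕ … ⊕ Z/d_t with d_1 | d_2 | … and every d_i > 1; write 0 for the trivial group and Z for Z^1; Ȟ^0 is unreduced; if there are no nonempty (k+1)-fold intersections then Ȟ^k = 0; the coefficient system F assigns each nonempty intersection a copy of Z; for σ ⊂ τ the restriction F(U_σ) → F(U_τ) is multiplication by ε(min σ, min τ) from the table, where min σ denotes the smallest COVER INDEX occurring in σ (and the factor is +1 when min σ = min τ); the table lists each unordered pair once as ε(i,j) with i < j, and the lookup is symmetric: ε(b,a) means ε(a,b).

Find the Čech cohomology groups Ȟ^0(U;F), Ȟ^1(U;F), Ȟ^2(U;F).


nonempty intersections:
  U12={x} U14={s} U23={p} U34={u,v}
C dims 4,4; δ0: rk 4, SNF 1^3·2
Ȟ^0: (4−4)−0=0 ⇒ 0
Ȟ^1: (4−0)−4=0 plus torsion [2] ⇒ Z/2
Ȟ^2: (0−0)−0=0 ⇒ 0

Ȟ^0 = 0, Ȟ^1 = Z/2 and Ȟ^2 = 0


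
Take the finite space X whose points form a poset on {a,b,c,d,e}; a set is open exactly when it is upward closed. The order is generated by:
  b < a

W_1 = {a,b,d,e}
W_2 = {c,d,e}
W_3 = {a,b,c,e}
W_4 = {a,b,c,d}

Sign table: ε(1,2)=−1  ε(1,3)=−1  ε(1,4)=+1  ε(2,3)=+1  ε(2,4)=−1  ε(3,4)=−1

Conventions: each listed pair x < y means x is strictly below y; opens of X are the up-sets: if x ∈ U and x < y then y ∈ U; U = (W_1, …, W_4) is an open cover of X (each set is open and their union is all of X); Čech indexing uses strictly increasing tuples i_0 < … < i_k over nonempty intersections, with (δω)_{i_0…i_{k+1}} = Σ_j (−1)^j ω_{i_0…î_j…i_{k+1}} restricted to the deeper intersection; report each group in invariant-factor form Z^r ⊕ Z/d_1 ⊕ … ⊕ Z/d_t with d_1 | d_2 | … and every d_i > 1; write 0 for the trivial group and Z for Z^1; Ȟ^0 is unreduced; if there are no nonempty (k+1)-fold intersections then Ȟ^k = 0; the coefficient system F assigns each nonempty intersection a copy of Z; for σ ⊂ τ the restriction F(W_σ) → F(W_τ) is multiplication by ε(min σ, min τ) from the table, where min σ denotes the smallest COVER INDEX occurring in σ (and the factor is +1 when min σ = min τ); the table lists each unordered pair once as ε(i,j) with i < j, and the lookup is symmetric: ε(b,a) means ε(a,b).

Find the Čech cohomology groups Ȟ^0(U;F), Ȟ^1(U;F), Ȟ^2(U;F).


Ȟ^0(U;F) ≅ Z; Ȟ^1(U;F) ≅ 0; Ȟ^2(U;F) ≅ Z

nonempty overlaps:
  W12={d,e} W13={a,b,e} W14={a,b,d} W23={c,e} W24={c,d} W34={a,b,c}
  W123={e} W124={d} W134={a,b} W234={c}
C dims 4,6,4; δ0: rk 3, SNF 1^3; δ1: rk 3, SNF 1^3
degree 0: 4−3−0 = 1 → Ȟ^0 ≅ Z
degree 1: 6−3−3 = 0 → Ȟ^1 ≅ 0
degree 2: 4−0−3 = 1 → Ȟ^2 ≅ Z


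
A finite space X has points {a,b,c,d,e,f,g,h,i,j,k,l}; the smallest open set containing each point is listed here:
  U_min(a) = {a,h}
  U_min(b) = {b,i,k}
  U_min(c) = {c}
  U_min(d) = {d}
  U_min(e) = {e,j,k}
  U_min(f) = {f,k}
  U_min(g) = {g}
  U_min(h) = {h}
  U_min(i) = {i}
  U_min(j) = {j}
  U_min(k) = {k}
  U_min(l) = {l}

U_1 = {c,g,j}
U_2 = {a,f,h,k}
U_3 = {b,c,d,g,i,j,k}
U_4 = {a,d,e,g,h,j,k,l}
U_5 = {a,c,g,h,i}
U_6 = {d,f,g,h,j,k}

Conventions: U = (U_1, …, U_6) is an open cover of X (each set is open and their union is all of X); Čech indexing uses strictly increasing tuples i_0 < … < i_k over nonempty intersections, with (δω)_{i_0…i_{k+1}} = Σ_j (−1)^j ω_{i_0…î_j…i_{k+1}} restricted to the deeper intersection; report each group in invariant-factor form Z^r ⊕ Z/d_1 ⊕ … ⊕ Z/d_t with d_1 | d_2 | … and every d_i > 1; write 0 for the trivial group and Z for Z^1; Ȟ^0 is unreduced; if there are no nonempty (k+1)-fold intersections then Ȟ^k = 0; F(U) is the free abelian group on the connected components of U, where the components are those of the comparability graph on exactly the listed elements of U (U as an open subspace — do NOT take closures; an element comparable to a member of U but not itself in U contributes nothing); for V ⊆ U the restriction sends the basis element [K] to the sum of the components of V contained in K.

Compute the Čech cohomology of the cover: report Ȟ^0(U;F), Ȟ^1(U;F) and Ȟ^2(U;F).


nonempty overlaps:
  U13={c,g,j} U14={g,j} U15={c,g} U16={g,j} U23={k} U24={a,h,k} U25={a,h} U26={f,h,k} U34={d,g,j,k} U35={c,g,i} U36={d,g,j,k} U45={a,g,h} U46={d,g,h,j,k} U56={g,h}
  U134={g,j} U135={c,g} U136={g,j} U145={g} U146={g,j} U156={g} U234={k} U236={k} U245={a,h} U246={h,k} U256={h} U345={g} U346={d,g,j,k} U356={g} U456={g,h}
  U1345={g} U1346={g,j} U1356={g} U1456={g} U2346={k} U2456={h} U3456={g}
  U13456={g}
components per intersection:
  U1: {c} {g} {j}
  U2: {a,h} {f,k}
  U3: {b,i,k} {c} {d} {g} {j}
  U4: {a,h} {d} {e,j,k} {g} {l}
  U5: {a,h} {c} {g} {i}
  U6: {d} {f,k} {g} {h} {j}
  U13: {c} {g} {j}
  U14: {g} {j}
  U15: {c} {g}
  U16: {g} {j}
  U23: {k}
  U24: {a,h} {k}
  U25: {a,h}
  U26: {f,k} {h}
  U34: {d} {g} {j} {k}
  U35: {c} {g} {i}
  U36: {d} {g} {j} {k}
  U45: {a,h} {g}
  U46: {d} {g} {h} {j} {k}
  U56: {g} {h}
  U134: {g} {j}
  U135: {c} {g}
  U136: {g} {j}
  U145: {g}
  U146: {g} {j}
  U156: {g}
  U234: {k}
  U236: {k}
  U245: {a,h}
  U246: {h} {k}
  U256: {h}
  U345: {g}
  U346: {d} {g} {j} {k}
  U356: {g}
  U456: {g} {h}
  U1345: {g}
  U1346: {g} {j}
  U1356: {g}
  U1456: {g}
  U2346: {k}
  U2456: {h}
  U3456: {g}
  U13456: {g}
C dims 24,35,24,8; δ0: rk 18, SNF 1^18; δ1: rk 17, SNF 1^17; δ2: rk 7, SNF 1^7
degree 0: 24−18−0 = 6 → Ȟ^0 ≅ Z^6
degree 1: 35−17−18 = 0 → Ȟ^1 ≅ 0
degree 2: 24−7−17 = 0 → Ȟ^2 ≅ 0

Ȟ^0 = Z^6, Ȟ^1 = 0, Ȟ^2 = 0


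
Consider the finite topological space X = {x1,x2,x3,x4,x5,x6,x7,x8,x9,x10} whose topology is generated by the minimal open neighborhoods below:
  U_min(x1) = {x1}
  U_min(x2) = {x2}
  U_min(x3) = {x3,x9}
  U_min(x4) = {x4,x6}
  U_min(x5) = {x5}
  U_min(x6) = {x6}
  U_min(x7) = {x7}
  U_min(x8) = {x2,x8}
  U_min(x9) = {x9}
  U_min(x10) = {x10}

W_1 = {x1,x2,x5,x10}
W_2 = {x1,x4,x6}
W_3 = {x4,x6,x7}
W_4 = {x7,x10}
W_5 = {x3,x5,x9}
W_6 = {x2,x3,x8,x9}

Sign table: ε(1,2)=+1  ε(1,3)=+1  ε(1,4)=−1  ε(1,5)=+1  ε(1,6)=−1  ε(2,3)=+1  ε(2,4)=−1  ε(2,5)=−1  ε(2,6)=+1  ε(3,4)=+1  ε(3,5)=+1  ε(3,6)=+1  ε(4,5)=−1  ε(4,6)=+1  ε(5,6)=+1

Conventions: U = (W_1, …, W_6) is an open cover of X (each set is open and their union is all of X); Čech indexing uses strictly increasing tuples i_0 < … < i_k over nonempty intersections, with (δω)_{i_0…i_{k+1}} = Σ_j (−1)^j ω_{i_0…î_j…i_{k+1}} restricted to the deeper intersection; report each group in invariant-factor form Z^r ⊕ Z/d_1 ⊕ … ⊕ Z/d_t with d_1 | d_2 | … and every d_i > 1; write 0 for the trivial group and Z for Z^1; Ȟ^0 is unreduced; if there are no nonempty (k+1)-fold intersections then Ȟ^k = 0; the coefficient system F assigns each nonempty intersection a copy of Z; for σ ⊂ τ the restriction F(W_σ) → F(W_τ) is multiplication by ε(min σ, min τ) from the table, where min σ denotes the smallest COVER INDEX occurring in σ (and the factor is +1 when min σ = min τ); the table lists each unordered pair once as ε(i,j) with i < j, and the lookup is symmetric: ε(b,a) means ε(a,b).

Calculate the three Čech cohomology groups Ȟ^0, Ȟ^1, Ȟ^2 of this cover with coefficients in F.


Ȟ^0 = 0,  Ȟ^1 = Z ⊕ Z/2,  Ȟ^2 = 0

nonempty overlaps:
  W12={x1} W14={x10} W15={x5} W16={x2} W23={x4,x6} W34={x7} W56={x3,x9}
C dims 6,7; δ0: rk 6, SNF 1^5·2
degree 0: 6−6−0 = 0 → Ȟ^0 ≅ 0
degree 1: 7−0−6 = 1 plus torsion [2] → Ȟ^1 ≅ Z ⊕ Z/2
degree 2: 0−0−0 = 0 → Ȟ^2 ≅ 0


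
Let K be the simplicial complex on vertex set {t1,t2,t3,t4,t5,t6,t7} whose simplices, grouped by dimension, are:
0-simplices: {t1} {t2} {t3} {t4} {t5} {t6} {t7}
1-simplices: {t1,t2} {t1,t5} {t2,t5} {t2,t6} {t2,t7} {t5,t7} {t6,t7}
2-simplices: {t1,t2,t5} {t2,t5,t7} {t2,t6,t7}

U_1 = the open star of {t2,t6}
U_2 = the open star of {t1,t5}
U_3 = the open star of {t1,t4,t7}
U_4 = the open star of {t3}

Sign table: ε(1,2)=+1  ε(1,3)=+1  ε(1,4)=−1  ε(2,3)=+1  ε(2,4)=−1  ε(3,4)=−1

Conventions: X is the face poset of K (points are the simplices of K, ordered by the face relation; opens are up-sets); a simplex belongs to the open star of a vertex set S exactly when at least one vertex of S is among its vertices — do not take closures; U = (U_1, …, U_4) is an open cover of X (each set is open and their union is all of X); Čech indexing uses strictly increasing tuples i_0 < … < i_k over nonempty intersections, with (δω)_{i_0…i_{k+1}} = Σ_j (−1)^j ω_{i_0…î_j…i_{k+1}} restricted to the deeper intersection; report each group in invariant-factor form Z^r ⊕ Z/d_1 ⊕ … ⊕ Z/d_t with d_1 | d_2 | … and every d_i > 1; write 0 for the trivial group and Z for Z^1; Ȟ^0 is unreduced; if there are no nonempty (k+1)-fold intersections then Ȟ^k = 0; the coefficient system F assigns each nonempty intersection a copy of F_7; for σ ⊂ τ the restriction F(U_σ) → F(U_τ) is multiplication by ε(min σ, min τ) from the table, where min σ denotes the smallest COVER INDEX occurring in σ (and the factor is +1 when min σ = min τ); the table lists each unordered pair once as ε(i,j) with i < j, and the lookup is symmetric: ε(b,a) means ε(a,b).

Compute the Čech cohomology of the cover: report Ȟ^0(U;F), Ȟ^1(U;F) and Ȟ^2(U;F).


Ȟ^0 ≅ Z/7 ⊕ Z/7; Ȟ^1 ≅ 0; Ȟ^2 ≅ 0

nonempty overlaps:
  U1={{t2},{t6},{t1,t2},{t2,t5},{t2,t6},{t2,t7},{t6,t7},{t1,t2,t5},{t2,t5,t7},{t2,t6,t7}} U2={{t1},{t5},{t1,t2},{t1,t5},{t2,t5},{t5,t7},{t1,t2,t5},{t2,t5,t7}} U3={{t1},{t4},{t7},{t1,t2},{t1,t5},{t2,t7},{t5,t7},{t6,t7},{t1,t2,t5},{t2,t5,t7},{t2,t6,t7}} U4={{t3}}
  U12={{t1,t2},{t2,t5},{t1,t2,t5},{t2,t5,t7}} U13={{t1,t2},{t2,t7},{t6,t7},{t1,t2,t5},{t2,t5,t7},{t2,t6,t7}} U23={{t1},{t1,t2},{t1,t5},{t5,t7},{t1,t2,t5},{t2,t5,t7}}
  U123={{t1,t2},{t1,t2,t5},{t2,t5,t7}}
C dims 4,3,1; δ0: rk_F7 2; δ1: rk_F7 1
degree 0: 4−2−0 = 2 → Ȟ^0 ≅ Z/7 ⊕ Z/7
degree 1: 3−1−2 = 0 → Ȟ^1 ≅ 0
degree 2: 1−0−1 = 0 → Ȟ^2 ≅ 0


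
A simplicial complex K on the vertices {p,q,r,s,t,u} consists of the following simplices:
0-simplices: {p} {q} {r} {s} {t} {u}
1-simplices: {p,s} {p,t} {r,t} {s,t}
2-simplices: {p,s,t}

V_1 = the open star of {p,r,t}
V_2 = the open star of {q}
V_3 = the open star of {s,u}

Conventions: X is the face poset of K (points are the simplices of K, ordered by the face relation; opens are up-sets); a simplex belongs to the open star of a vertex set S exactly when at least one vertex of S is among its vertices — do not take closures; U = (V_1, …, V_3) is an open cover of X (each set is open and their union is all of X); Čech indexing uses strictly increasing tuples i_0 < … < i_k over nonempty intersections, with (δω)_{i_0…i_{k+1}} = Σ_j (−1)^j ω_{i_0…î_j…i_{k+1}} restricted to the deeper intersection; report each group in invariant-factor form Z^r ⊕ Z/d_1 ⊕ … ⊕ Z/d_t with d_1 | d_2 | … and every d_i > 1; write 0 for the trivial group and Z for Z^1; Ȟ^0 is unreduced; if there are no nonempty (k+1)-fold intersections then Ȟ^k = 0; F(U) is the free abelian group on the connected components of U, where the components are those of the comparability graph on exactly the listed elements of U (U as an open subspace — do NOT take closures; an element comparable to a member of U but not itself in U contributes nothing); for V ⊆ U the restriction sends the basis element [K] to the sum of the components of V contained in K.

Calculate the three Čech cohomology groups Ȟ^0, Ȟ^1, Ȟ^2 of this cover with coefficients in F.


Ȟ^0(U;F) ≅ Z^3,  Ȟ^1(U;F) ≅ 0,  Ȟ^2(U;F) ≅ 0

nerve simplices:
  V1={{p},{r},{t},{p,s},{p,t},{r,t},{s,t},{p,s,t}} V2={{q}} V3={{s},{u},{p,s},{s,t},{p,s,t}}
  V13={{p,s},{s,t},{p,s,t}}
components per intersection:
  V1: {{p},{r},{t},{p,s},{p,t},{r,t},{s,t},{p,s,t}}
  V2: {{q}}
  V3: {{s},{p,s},{s,t},{p,s,t}} {{u}}
  V13: {{p,s},{s,t},{p,s,t}}
C dims 4,1; δ0: rk 1, SNF 1^1
degree 0: 4−1−0 = 3 → Ȟ^0 ≅ Z^3
degree 1: 1−0−1 = 0 → Ȟ^1 ≅ 0
degree 2: 0−0−0 = 0 → Ȟ^2 ≅ 0


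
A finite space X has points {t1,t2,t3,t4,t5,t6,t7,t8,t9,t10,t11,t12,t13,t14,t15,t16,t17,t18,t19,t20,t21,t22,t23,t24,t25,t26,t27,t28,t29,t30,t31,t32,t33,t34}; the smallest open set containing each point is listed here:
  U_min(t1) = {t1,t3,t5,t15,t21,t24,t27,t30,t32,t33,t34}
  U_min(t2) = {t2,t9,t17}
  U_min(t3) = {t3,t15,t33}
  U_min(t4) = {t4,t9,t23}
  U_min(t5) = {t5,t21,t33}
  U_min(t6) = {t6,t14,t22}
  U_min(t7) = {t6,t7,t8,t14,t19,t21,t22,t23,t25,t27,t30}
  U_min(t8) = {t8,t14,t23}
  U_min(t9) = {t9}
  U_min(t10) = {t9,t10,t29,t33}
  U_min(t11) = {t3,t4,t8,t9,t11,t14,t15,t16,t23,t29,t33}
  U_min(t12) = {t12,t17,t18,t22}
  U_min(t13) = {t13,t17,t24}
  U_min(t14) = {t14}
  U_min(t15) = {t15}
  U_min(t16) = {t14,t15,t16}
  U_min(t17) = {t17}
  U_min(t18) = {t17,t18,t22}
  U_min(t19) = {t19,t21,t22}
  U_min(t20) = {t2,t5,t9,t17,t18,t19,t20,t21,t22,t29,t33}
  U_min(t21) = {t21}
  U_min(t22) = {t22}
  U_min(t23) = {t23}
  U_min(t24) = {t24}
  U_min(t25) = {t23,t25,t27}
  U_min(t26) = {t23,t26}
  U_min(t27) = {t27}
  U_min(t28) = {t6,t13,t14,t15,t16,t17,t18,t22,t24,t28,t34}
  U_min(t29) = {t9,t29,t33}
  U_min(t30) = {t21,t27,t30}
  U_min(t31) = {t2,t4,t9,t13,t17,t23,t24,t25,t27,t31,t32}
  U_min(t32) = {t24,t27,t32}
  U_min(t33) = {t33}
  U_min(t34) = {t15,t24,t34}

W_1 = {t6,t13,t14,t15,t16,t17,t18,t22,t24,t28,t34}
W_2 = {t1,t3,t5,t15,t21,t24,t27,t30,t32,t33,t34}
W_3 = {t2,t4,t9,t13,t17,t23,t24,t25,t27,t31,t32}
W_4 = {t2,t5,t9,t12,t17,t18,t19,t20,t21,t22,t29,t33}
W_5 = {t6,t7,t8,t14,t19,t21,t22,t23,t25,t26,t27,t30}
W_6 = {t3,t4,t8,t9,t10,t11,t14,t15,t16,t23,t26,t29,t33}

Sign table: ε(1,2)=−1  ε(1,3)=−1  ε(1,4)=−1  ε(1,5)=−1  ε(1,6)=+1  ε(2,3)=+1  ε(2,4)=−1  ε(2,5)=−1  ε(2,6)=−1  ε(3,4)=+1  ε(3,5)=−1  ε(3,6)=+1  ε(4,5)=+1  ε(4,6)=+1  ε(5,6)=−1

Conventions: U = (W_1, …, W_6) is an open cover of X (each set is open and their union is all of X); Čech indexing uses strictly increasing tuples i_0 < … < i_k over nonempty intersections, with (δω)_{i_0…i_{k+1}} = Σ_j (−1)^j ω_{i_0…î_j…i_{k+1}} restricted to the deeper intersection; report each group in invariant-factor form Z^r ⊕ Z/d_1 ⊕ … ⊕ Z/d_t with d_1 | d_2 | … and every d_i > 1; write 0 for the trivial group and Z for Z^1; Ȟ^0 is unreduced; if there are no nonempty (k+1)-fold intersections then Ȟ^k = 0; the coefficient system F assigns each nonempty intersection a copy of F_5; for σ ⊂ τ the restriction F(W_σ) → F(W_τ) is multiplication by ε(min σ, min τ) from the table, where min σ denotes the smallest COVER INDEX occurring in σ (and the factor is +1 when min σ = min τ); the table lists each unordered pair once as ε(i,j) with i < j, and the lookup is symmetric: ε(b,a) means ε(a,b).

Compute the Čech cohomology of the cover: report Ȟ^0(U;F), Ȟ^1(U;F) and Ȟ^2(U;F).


Ȟ^0 ≅ 0; Ȟ^1 ≅ 0; Ȟ^2 ≅ Z/5

nonempty overlaps:
  W12={t15,t24,t34} W13={t13,t17,t24} W14={t17,t18,t22} W15={t6,t14,t22} W16={t14,t15,t16} W23={t24,t27,t32} W24={t5,t21,t33} W25={t21,t27,t30} W26={t3,t15,t33} W34={t2,t9,t17} W35={t23,t25,t27} W36={t4,t9,t23} W45={t19,t21,t22} W46={t9,t29,t33} W56={t8,t14,t23,t26}
  W123={t24} W126={t15} W134={t17} W145={t22} W156={t14} W235={t27} W245={t21} W246={t33} W346={t9} W356={t23}
C dims 6,15,10; δ0: rk_F5 6; δ1: rk_F5 9
degree 0: 6−6−0 = 0 → Ȟ^0 ≅ 0
degree 1: 15−9−6 = 0 → Ȟ^1 ≅ 0
degree 2: 10−0−9 = 1 → Ȟ^2 ≅ Z/5


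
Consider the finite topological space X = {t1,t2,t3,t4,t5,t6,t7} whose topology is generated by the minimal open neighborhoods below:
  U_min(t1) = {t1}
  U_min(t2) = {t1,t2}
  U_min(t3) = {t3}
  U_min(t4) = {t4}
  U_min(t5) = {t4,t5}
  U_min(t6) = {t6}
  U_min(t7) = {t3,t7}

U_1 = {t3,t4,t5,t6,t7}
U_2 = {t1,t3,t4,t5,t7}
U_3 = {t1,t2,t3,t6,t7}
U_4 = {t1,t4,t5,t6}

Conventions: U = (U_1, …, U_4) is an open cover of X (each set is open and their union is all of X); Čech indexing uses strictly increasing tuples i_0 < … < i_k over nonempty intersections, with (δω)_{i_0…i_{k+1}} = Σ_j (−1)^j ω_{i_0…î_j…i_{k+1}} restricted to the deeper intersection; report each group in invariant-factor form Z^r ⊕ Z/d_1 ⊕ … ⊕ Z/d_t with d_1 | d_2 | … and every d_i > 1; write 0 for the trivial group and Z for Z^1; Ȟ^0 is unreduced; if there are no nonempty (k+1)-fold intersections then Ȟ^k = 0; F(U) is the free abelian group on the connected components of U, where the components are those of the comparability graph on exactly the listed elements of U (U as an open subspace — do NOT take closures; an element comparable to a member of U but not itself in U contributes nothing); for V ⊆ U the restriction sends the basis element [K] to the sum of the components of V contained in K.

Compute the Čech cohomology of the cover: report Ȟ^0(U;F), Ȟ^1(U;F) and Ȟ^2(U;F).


cover nerve:
  U12={t3,t4,t5,t7} U13={t3,t6,t7} U14={t4,t5,t6} U23={t1,t3,t7} U24={t1,t4,t5} U34={t1,t6}
  U123={t3,t7} U124={t4,t5} U134={t6} U234={t1}
components per intersection:
  U1: {t3,t7} {t4,t5} {t6}
  U2: {t1} {t3,t7} {t4,t5}
  U3: {t1,t2} {t3,t7} {t6}
  U4: {t1} {t4,t5} {t6}
  U12: {t3,t7} {t4,t5}
  U13: {t3,t7} {t6}
  U14: {t4,t5} {t6}
  U23: {t1} {t3,t7}
  U24: {t1} {t4,t5}
  U34: {t1} {t6}
  U123: {t3,t7}
  U124: {t4,t5}
  U134: {t6}
  U234: {t1}
C dims 12,12,4; δ0: rk 8, SNF 1^8; δ1: rk 4, SNF 1^4
Ȟ^0: (12−8)−0=4 ⇒ Z^4
Ȟ^1: (12−4)−8=0 ⇒ 0
Ȟ^2: (4−0)−4=0 ⇒ 0

Ȟ^0 = Z^4,  Ȟ^1 = 0,  Ȟ^2 = 0


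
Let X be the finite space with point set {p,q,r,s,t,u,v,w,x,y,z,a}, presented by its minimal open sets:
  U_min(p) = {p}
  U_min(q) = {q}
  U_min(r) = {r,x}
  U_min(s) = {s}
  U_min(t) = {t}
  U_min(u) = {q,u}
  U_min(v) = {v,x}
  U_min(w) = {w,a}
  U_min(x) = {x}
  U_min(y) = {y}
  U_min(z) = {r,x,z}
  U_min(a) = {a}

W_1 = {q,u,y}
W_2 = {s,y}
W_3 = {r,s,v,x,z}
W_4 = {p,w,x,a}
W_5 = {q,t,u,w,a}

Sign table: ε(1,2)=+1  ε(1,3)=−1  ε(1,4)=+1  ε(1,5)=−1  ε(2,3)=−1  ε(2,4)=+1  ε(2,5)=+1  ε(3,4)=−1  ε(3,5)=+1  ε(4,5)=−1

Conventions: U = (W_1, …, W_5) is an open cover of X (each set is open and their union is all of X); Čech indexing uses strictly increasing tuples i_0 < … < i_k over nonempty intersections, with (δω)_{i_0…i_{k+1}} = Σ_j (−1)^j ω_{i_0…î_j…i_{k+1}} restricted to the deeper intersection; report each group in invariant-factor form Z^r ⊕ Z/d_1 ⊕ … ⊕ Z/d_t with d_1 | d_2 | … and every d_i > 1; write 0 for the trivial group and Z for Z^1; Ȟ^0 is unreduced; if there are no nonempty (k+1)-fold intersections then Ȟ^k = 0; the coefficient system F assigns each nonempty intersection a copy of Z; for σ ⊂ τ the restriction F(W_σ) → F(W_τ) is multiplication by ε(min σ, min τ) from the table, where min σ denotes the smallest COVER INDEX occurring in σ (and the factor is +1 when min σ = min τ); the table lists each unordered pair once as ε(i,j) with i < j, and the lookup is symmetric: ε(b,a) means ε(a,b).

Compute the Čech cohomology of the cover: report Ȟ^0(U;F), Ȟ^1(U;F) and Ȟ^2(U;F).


Ȟ^0 = Z, Ȟ^1 = Z and Ȟ^2 = 0

nerve simplices:
  W12={y} W15={q,u} W23={s} W34={x} W45={w,a}
C dims 5,5; δ0: rk 4, SNF 1^4
degree 0: 5−4−0 = 1 → Ȟ^0 ≅ Z
degree 1: 5−0−4 = 1 → Ȟ^1 ≅ Z
degree 2: 0−0−0 = 0 → Ȟ^2 ≅ 0


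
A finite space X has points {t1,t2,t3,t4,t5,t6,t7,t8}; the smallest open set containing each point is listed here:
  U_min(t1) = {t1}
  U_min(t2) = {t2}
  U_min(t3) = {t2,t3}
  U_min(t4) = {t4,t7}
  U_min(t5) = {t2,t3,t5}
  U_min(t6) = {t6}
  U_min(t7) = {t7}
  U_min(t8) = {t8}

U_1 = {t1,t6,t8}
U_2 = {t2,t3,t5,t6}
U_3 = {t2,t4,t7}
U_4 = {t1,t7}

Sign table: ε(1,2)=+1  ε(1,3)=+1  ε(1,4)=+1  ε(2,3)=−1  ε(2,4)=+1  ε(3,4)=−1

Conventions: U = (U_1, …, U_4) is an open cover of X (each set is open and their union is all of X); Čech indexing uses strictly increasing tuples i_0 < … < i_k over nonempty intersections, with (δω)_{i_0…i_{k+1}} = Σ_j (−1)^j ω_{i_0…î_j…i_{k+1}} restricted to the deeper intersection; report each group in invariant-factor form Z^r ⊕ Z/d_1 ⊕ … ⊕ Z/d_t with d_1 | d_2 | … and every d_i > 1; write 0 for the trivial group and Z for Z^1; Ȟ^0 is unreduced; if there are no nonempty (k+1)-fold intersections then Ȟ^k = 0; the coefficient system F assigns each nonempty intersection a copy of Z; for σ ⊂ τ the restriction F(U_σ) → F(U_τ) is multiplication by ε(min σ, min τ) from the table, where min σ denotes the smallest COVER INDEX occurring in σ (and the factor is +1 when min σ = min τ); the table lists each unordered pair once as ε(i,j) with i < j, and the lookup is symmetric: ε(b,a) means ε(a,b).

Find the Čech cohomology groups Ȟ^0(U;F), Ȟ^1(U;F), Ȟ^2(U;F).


nerve simplices:
  U12={t6} U14={t1} U23={t2} U34={t7}
C dims 4,4; δ0: rk 3, SNF 1^3
degree 0: 4−3−0 = 1 → Ȟ^0 ≅ Z
degree 1: 4−0−3 = 1 → Ȟ^1 ≅ Z
degree 2: 0−0−0 = 0 → Ȟ^2 ≅ 0

Ȟ^0(U;F) ≅ Z, Ȟ^1(U;F) ≅ Z, Ȟ^2(U;F) ≅ 0
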